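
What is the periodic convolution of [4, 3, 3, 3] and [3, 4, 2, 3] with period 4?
Use y[k] = Σ_j u[j]·v[(k-j) mod 4]. y[0] = 4×3 + 3×3 + 3×2 + 3×4 = 39; y[1] = 4×4 + 3×3 + 3×3 + 3×2 = 40; y[2] = 4×2 + 3×4 + 3×3 + 3×3 = 38; y[3] = 4×3 + 3×2 + 3×4 + 3×3 = 39. Result: [39, 40, 38, 39]

[39, 40, 38, 39]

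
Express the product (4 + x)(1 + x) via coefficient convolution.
Ascending coefficients: a = [4, 1], b = [1, 1]. c[0] = 4×1 = 4; c[1] = 4×1 + 1×1 = 5; c[2] = 1×1 = 1. Result coefficients: [4, 5, 1] → 4 + 5x + x^2

4 + 5x + x^2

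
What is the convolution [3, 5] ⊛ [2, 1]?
y[0] = 3×2 = 6; y[1] = 3×1 + 5×2 = 13; y[2] = 5×1 = 5

[6, 13, 5]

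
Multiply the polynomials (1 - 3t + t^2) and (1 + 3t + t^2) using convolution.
Ascending coefficients: a = [1, -3, 1], b = [1, 3, 1]. c[0] = 1×1 = 1; c[1] = 1×3 + -3×1 = 0; c[2] = 1×1 + -3×3 + 1×1 = -7; c[3] = -3×1 + 1×3 = 0; c[4] = 1×1 = 1. Result coefficients: [1, 0, -7, 0, 1] → 1 - 7t^2 + t^4

1 - 7t^2 + t^4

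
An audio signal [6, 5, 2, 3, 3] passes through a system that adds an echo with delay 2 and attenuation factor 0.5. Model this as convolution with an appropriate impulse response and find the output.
Direct-path + delayed-attenuated-path model → impulse response h = [1, 0, 0.5] (1 at lag 0, 0.5 at lag 2). Output y[n] = x[n] + 0.5·x[n - 2] (with x[n] = 0 outside 0..4): y[0] = 6 + 0.5×0 = 6; y[1] = 5 + 0.5×0 = 5; y[2] = 2 + 0.5×6 = 5.0; y[3] = 3 + 0.5×5 = 5.5; y[4] = 3 + 0.5×2 = 4.0; y[5] = 0 + 0.5×3 = 1.5; y[6] = 0 + 0.5×3 = 1.5. So y = [6, 5, 5.0, 5.5, 4.0, 1.5, 1.5]

[6, 5, 5.0, 5.5, 4.0, 1.5, 1.5]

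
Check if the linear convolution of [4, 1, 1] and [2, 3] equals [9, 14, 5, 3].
Recompute linear convolution of [4, 1, 1] and [2, 3]: y[0] = 4×2 = 8; y[1] = 4×3 + 1×2 = 14; y[2] = 1×3 + 1×2 = 5; y[3] = 1×3 = 3 → [8, 14, 5, 3]. Compare to given [9, 14, 5, 3]: they differ at index 0: given 9, correct 8, so answer: No

No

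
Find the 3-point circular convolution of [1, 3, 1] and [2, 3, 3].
Use y[k] = Σ_j a[j]·b[(k-j) mod 3]. y[0] = 1×2 + 3×3 + 1×3 = 14; y[1] = 1×3 + 3×2 + 1×3 = 12; y[2] = 1×3 + 3×3 + 1×2 = 14. Result: [14, 12, 14]

[14, 12, 14]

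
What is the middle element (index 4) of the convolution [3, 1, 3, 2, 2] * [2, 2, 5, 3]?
Use y[k] = Σ_i a[i]·b[k-i] at k=4. y[4] = 1×3 + 3×5 + 2×2 + 2×2 = 26

26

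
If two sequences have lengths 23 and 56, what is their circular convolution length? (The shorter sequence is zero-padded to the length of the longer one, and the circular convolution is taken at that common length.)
Circular convolution (zero-padding the shorter input) has length max(m, n) = max(23, 56) = 56

56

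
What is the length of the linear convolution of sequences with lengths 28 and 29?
Linear/full convolution length: m + n - 1 = 28 + 29 - 1 = 56

56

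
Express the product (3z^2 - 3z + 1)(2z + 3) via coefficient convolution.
Ascending coefficients: a = [1, -3, 3], b = [3, 2]. c[0] = 1×3 = 3; c[1] = 1×2 + -3×3 = -7; c[2] = -3×2 + 3×3 = 3; c[3] = 3×2 = 6. Result coefficients: [3, -7, 3, 6] → 6z^3 + 3z^2 - 7z + 3

6z^3 + 3z^2 - 7z + 3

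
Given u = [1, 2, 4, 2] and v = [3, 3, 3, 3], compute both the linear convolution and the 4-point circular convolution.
Linear: y_lin[0] = 1×3 = 3; y_lin[1] = 1×3 + 2×3 = 9; y_lin[2] = 1×3 + 2×3 + 4×3 = 21; y_lin[3] = 1×3 + 2×3 + 4×3 + 2×3 = 27; y_lin[4] = 2×3 + 4×3 + 2×3 = 24; y_lin[5] = 4×3 + 2×3 = 18; y_lin[6] = 2×3 = 6 → [3, 9, 21, 27, 24, 18, 6]. Circular (length 4): y[0] = 1×3 + 2×3 + 4×3 + 2×3 = 27; y[1] = 1×3 + 2×3 + 4×3 + 2×3 = 27; y[2] = 1×3 + 2×3 + 4×3 + 2×3 = 27; y[3] = 1×3 + 2×3 + 4×3 + 2×3 = 27 → [27, 27, 27, 27]

Linear: [3, 9, 21, 27, 24, 18, 6], Circular: [27, 27, 27, 27]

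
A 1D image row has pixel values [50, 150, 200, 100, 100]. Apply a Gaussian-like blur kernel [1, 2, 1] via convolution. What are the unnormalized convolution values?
Convolve image row [50, 150, 200, 100, 100] with kernel [1, 2, 1]: y[0] = 50×1 = 50; y[1] = 50×2 + 150×1 = 250; y[2] = 50×1 + 150×2 + 200×1 = 550; y[3] = 150×1 + 200×2 + 100×1 = 650; y[4] = 200×1 + 100×2 + 100×1 = 500; y[5] = 100×1 + 100×2 = 300; y[6] = 100×1 = 100 → [50, 250, 550, 650, 500, 300, 100]. Normalization factor = sum(kernel) = 4.

[50, 250, 550, 650, 500, 300, 100]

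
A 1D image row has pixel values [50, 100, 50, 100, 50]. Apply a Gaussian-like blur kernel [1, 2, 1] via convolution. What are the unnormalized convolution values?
Convolve image row [50, 100, 50, 100, 50] with kernel [1, 2, 1]: y[0] = 50×1 = 50; y[1] = 50×2 + 100×1 = 200; y[2] = 50×1 + 100×2 + 50×1 = 300; y[3] = 100×1 + 50×2 + 100×1 = 300; y[4] = 50×1 + 100×2 + 50×1 = 300; y[5] = 100×1 + 50×2 = 200; y[6] = 50×1 = 50 → [50, 200, 300, 300, 300, 200, 50]. Normalization factor = sum(kernel) = 4.

[50, 200, 300, 300, 300, 200, 50]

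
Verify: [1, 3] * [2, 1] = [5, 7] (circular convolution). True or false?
Recompute circular convolution of [1, 3] and [2, 1]: y[0] = 1×2 + 3×1 = 5; y[1] = 1×1 + 3×2 = 7 → [5, 7]. Given [5, 7] matches, so answer: Yes

Yes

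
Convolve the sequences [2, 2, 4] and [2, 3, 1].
y[0] = 2×2 = 4; y[1] = 2×3 + 2×2 = 10; y[2] = 2×1 + 2×3 + 4×2 = 16; y[3] = 2×1 + 4×3 = 14; y[4] = 4×1 = 4

[4, 10, 16, 14, 4]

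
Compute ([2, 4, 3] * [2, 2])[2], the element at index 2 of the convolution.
Use y[k] = Σ_i a[i]·b[k-i] at k=2. y[2] = 4×2 + 3×2 = 14

14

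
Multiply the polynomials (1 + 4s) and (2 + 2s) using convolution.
Ascending coefficients: a = [1, 4], b = [2, 2]. c[0] = 1×2 = 2; c[1] = 1×2 + 4×2 = 10; c[2] = 4×2 = 8. Result coefficients: [2, 10, 8] → 2 + 10s + 8s^2

2 + 10s + 8s^2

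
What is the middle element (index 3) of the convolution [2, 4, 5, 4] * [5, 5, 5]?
Use y[k] = Σ_i a[i]·b[k-i] at k=3. y[3] = 4×5 + 5×5 + 4×5 = 65

65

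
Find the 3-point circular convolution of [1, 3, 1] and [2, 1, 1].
Use y[k] = Σ_j a[j]·b[(k-j) mod 3]. y[0] = 1×2 + 3×1 + 1×1 = 6; y[1] = 1×1 + 3×2 + 1×1 = 8; y[2] = 1×1 + 3×1 + 1×2 = 6. Result: [6, 8, 6]

[6, 8, 6]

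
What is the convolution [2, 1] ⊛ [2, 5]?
y[0] = 2×2 = 4; y[1] = 2×5 + 1×2 = 12; y[2] = 1×5 = 5

[4, 12, 5]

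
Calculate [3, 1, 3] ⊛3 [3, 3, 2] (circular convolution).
Use y[k] = Σ_j x[j]·h[(k-j) mod 3]. y[0] = 3×3 + 1×2 + 3×3 = 20; y[1] = 3×3 + 1×3 + 3×2 = 18; y[2] = 3×2 + 1×3 + 3×3 = 18. Result: [20, 18, 18]

[20, 18, 18]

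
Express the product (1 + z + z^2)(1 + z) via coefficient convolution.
Ascending coefficients: a = [1, 1, 1], b = [1, 1]. c[0] = 1×1 = 1; c[1] = 1×1 + 1×1 = 2; c[2] = 1×1 + 1×1 = 2; c[3] = 1×1 = 1. Result coefficients: [1, 2, 2, 1] → 1 + 2z + 2z^2 + z^3

1 + 2z + 2z^2 + z^3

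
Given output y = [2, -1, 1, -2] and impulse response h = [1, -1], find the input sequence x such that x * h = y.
Deconvolve y=[2, -1, 1, -2] by h=[1, -1]. Since h[0]=1, solve forward: x[0] = y[0] / 1 = 2; x[1] = (y[1] - 2×-1) / 1 = 1; x[2] = (y[2] - 1×-1) / 1 = 2. So x = [2, 1, 2]. Check by forward convolution: y[0] = 2×1 = 2; y[1] = 2×-1 + 1×1 = -1; y[2] = 1×-1 + 2×1 = 1; y[3] = 2×-1 = -2

[2, 1, 2]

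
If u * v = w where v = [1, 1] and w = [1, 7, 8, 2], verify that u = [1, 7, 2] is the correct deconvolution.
Forward-compute [1, 7, 2] * [1, 1]: w[0] = 1×1 = 1; w[1] = 1×1 + 7×1 = 8; w[2] = 7×1 + 2×1 = 9; w[3] = 2×1 = 2 → [1, 8, 9, 2]. Does not match given w = [1, 7, 8, 2].

Not verified. [1, 7, 2] * [1, 1] = [1, 8, 9, 2], which differs from [1, 7, 8, 2] at index 1.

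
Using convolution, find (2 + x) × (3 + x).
Ascending coefficients: a = [2, 1], b = [3, 1]. c[0] = 2×3 = 6; c[1] = 2×1 + 1×3 = 5; c[2] = 1×1 = 1. Result coefficients: [6, 5, 1] → 6 + 5x + x^2

6 + 5x + x^2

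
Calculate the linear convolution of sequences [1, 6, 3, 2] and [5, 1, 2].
y[0] = 1×5 = 5; y[1] = 1×1 + 6×5 = 31; y[2] = 1×2 + 6×1 + 3×5 = 23; y[3] = 6×2 + 3×1 + 2×5 = 25; y[4] = 3×2 + 2×1 = 8; y[5] = 2×2 = 4

[5, 31, 23, 25, 8, 4]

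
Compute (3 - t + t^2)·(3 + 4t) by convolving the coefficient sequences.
Ascending coefficients: a = [3, -1, 1], b = [3, 4]. c[0] = 3×3 = 9; c[1] = 3×4 + -1×3 = 9; c[2] = -1×4 + 1×3 = -1; c[3] = 1×4 = 4. Result coefficients: [9, 9, -1, 4] → 9 + 9t - t^2 + 4t^3

9 + 9t - t^2 + 4t^3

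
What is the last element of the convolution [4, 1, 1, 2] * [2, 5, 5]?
Use y[k] = Σ_i a[i]·b[k-i] at k=5. y[5] = 2×5 = 10

10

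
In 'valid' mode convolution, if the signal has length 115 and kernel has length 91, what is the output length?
'Valid' mode counts only positions where the kernel fully overlaps the signal: m - n + 1 = 115 - 91 + 1 = 25

25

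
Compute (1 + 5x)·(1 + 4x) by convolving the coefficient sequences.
Ascending coefficients: a = [1, 5], b = [1, 4]. c[0] = 1×1 = 1; c[1] = 1×4 + 5×1 = 9; c[2] = 5×4 = 20. Result coefficients: [1, 9, 20] → 1 + 9x + 20x^2

1 + 9x + 20x^2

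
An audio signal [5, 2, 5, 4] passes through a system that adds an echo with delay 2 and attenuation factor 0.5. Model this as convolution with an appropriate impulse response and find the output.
Direct-path + delayed-attenuated-path model → impulse response h = [1, 0, 0.5] (1 at lag 0, 0.5 at lag 2). Output y[n] = x[n] + 0.5·x[n - 2] (with x[n] = 0 outside 0..3): y[0] = 5 + 0.5×0 = 5; y[1] = 2 + 0.5×0 = 2; y[2] = 5 + 0.5×5 = 7.5; y[3] = 4 + 0.5×2 = 5.0; y[4] = 0 + 0.5×5 = 2.5; y[5] = 0 + 0.5×4 = 2.0. So y = [5, 2, 7.5, 5.0, 2.5, 2.0]

[5, 2, 7.5, 5.0, 2.5, 2.0]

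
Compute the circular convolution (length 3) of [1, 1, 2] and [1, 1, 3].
Use y[k] = Σ_j f[j]·g[(k-j) mod 3]. y[0] = 1×1 + 1×3 + 2×1 = 6; y[1] = 1×1 + 1×1 + 2×3 = 8; y[2] = 1×3 + 1×1 + 2×1 = 6. Result: [6, 8, 6]

[6, 8, 6]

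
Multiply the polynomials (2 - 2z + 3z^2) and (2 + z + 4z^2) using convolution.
Ascending coefficients: a = [2, -2, 3], b = [2, 1, 4]. c[0] = 2×2 = 4; c[1] = 2×1 + -2×2 = -2; c[2] = 2×4 + -2×1 + 3×2 = 12; c[3] = -2×4 + 3×1 = -5; c[4] = 3×4 = 12. Result coefficients: [4, -2, 12, -5, 12] → 4 - 2z + 12z^2 - 5z^3 + 12z^4

4 - 2z + 12z^2 - 5z^3 + 12z^4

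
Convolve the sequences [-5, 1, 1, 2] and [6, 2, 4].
y[0] = -5×6 = -30; y[1] = -5×2 + 1×6 = -4; y[2] = -5×4 + 1×2 + 1×6 = -12; y[3] = 1×4 + 1×2 + 2×6 = 18; y[4] = 1×4 + 2×2 = 8; y[5] = 2×4 = 8

[-30, -4, -12, 18, 8, 8]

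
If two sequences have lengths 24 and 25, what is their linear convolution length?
Linear/full convolution length: m + n - 1 = 24 + 25 - 1 = 48

48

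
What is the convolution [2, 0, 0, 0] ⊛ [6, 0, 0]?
y[0] = 2×6 = 12; y[1] = 2×0 + 0×6 = 0; y[2] = 2×0 + 0×0 + 0×6 = 0; y[3] = 0×0 + 0×0 + 0×6 = 0; y[4] = 0×0 + 0×0 = 0; y[5] = 0×0 = 0

[12, 0, 0, 0, 0, 0]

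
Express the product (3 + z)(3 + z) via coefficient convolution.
Ascending coefficients: a = [3, 1], b = [3, 1]. c[0] = 3×3 = 9; c[1] = 3×1 + 1×3 = 6; c[2] = 1×1 = 1. Result coefficients: [9, 6, 1] → 9 + 6z + z^2

9 + 6z + z^2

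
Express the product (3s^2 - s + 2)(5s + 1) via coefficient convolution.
Ascending coefficients: a = [2, -1, 3], b = [1, 5]. c[0] = 2×1 = 2; c[1] = 2×5 + -1×1 = 9; c[2] = -1×5 + 3×1 = -2; c[3] = 3×5 = 15. Result coefficients: [2, 9, -2, 15] → 15s^3 - 2s^2 + 9s + 2

15s^3 - 2s^2 + 9s + 2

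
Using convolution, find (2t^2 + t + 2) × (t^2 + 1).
Ascending coefficients: a = [2, 1, 2], b = [1, 0, 1]. c[0] = 2×1 = 2; c[1] = 2×0 + 1×1 = 1; c[2] = 2×1 + 1×0 + 2×1 = 4; c[3] = 1×1 + 2×0 = 1; c[4] = 2×1 = 2. Result coefficients: [2, 1, 4, 1, 2] → 2t^4 + t^3 + 4t^2 + t + 2

2t^4 + t^3 + 4t^2 + t + 2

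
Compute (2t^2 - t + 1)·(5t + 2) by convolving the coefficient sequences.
Ascending coefficients: a = [1, -1, 2], b = [2, 5]. c[0] = 1×2 = 2; c[1] = 1×5 + -1×2 = 3; c[2] = -1×5 + 2×2 = -1; c[3] = 2×5 = 10. Result coefficients: [2, 3, -1, 10] → 10t^3 - t^2 + 3t + 2

10t^3 - t^2 + 3t + 2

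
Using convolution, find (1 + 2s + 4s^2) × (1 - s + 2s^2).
Ascending coefficients: a = [1, 2, 4], b = [1, -1, 2]. c[0] = 1×1 = 1; c[1] = 1×-1 + 2×1 = 1; c[2] = 1×2 + 2×-1 + 4×1 = 4; c[3] = 2×2 + 4×-1 = 0; c[4] = 4×2 = 8. Result coefficients: [1, 1, 4, 0, 8] → 1 + s + 4s^2 + 8s^4

1 + s + 4s^2 + 8s^4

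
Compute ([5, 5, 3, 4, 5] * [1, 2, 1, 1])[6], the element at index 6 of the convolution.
Use y[k] = Σ_i a[i]·b[k-i] at k=6. y[6] = 4×1 + 5×1 = 9

9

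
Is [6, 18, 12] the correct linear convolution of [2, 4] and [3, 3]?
Recompute linear convolution of [2, 4] and [3, 3]: y[0] = 2×3 = 6; y[1] = 2×3 + 4×3 = 18; y[2] = 4×3 = 12 → [6, 18, 12]. Given [6, 18, 12] matches, so answer: Yes

Yes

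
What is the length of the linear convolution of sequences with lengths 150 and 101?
Linear/full convolution length: m + n - 1 = 150 + 101 - 1 = 250

250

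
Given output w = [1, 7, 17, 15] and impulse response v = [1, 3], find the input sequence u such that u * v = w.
Deconvolve w=[1, 7, 17, 15] by v=[1, 3]. Since v[0]=1, solve forward: u[0] = w[0] / 1 = 1; u[1] = (w[1] - 1×3) / 1 = 4; u[2] = (w[2] - 4×3) / 1 = 5. So u = [1, 4, 5]. Check by forward convolution: w[0] = 1×1 = 1; w[1] = 1×3 + 4×1 = 7; w[2] = 4×3 + 5×1 = 17; w[3] = 5×3 = 15

[1, 4, 5]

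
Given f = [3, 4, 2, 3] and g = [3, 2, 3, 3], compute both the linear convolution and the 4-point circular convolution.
Linear: y_lin[0] = 3×3 = 9; y_lin[1] = 3×2 + 4×3 = 18; y_lin[2] = 3×3 + 4×2 + 2×3 = 23; y_lin[3] = 3×3 + 4×3 + 2×2 + 3×3 = 34; y_lin[4] = 4×3 + 2×3 + 3×2 = 24; y_lin[5] = 2×3 + 3×3 = 15; y_lin[6] = 3×3 = 9 → [9, 18, 23, 34, 24, 15, 9]. Circular (length 4): y[0] = 3×3 + 4×3 + 2×3 + 3×2 = 33; y[1] = 3×2 + 4×3 + 2×3 + 3×3 = 33; y[2] = 3×3 + 4×2 + 2×3 + 3×3 = 32; y[3] = 3×3 + 4×3 + 2×2 + 3×3 = 34 → [33, 33, 32, 34]

Linear: [9, 18, 23, 34, 24, 15, 9], Circular: [33, 33, 32, 34]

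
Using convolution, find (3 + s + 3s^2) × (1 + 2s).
Ascending coefficients: a = [3, 1, 3], b = [1, 2]. c[0] = 3×1 = 3; c[1] = 3×2 + 1×1 = 7; c[2] = 1×2 + 3×1 = 5; c[3] = 3×2 = 6. Result coefficients: [3, 7, 5, 6] → 3 + 7s + 5s^2 + 6s^3

3 + 7s + 5s^2 + 6s^3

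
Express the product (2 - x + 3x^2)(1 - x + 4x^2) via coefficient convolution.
Ascending coefficients: a = [2, -1, 3], b = [1, -1, 4]. c[0] = 2×1 = 2; c[1] = 2×-1 + -1×1 = -3; c[2] = 2×4 + -1×-1 + 3×1 = 12; c[3] = -1×4 + 3×-1 = -7; c[4] = 3×4 = 12. Result coefficients: [2, -3, 12, -7, 12] → 2 - 3x + 12x^2 - 7x^3 + 12x^4

2 - 3x + 12x^2 - 7x^3 + 12x^4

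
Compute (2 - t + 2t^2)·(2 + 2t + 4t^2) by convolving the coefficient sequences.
Ascending coefficients: a = [2, -1, 2], b = [2, 2, 4]. c[0] = 2×2 = 4; c[1] = 2×2 + -1×2 = 2; c[2] = 2×4 + -1×2 + 2×2 = 10; c[3] = -1×4 + 2×2 = 0; c[4] = 2×4 = 8. Result coefficients: [4, 2, 10, 0, 8] → 4 + 2t + 10t^2 + 8t^4

4 + 2t + 10t^2 + 8t^4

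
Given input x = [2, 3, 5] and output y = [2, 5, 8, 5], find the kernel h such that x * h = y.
Output length 4 = len(x) + len(h) - 1 ⇒ len(h) = 2. Solve h forward using h[k] = (y[k] - Σ_{i≥1} x[i]·h[k-i]) / x[0]: h[0] = y[0] / x[0] = 2 / 2 = 1; h[1] = (y[1] - 3×1) / x[0] = (5 - 3×1) / 2 = 1. So h = [1, 1]. Forward-check [2, 3, 5] * [1, 1]: y[0] = 2×1 = 2; y[1] = 2×1 + 3×1 = 5; y[2] = 3×1 + 5×1 = 8; y[3] = 5×1 = 5 → [2, 5, 8, 5] ✓

[1, 1]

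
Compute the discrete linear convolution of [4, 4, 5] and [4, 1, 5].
y[0] = 4×4 = 16; y[1] = 4×1 + 4×4 = 20; y[2] = 4×5 + 4×1 + 5×4 = 44; y[3] = 4×5 + 5×1 = 25; y[4] = 5×5 = 25

[16, 20, 44, 25, 25]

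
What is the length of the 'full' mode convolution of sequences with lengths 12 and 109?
Linear/full convolution length: m + n - 1 = 12 + 109 - 1 = 120

120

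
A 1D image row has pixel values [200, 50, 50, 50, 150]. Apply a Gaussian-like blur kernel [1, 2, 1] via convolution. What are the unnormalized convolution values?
Convolve image row [200, 50, 50, 50, 150] with kernel [1, 2, 1]: y[0] = 200×1 = 200; y[1] = 200×2 + 50×1 = 450; y[2] = 200×1 + 50×2 + 50×1 = 350; y[3] = 50×1 + 50×2 + 50×1 = 200; y[4] = 50×1 + 50×2 + 150×1 = 300; y[5] = 50×1 + 150×2 = 350; y[6] = 150×1 = 150 → [200, 450, 350, 200, 300, 350, 150]. Normalization factor = sum(kernel) = 4.

[200, 450, 350, 200, 300, 350, 150]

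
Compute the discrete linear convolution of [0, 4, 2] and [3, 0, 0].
y[0] = 0×3 = 0; y[1] = 0×0 + 4×3 = 12; y[2] = 0×0 + 4×0 + 2×3 = 6; y[3] = 4×0 + 2×0 = 0; y[4] = 2×0 = 0

[0, 12, 6, 0, 0]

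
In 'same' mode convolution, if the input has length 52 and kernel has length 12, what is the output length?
'Same' mode returns an output with the same length as the input: 52

52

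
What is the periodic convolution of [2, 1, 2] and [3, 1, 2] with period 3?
Use y[k] = Σ_j a[j]·b[(k-j) mod 3]. y[0] = 2×3 + 1×2 + 2×1 = 10; y[1] = 2×1 + 1×3 + 2×2 = 9; y[2] = 2×2 + 1×1 + 2×3 = 11. Result: [10, 9, 11]

[10, 9, 11]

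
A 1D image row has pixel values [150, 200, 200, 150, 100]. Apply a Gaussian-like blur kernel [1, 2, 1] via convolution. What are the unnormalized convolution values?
Convolve image row [150, 200, 200, 150, 100] with kernel [1, 2, 1]: y[0] = 150×1 = 150; y[1] = 150×2 + 200×1 = 500; y[2] = 150×1 + 200×2 + 200×1 = 750; y[3] = 200×1 + 200×2 + 150×1 = 750; y[4] = 200×1 + 150×2 + 100×1 = 600; y[5] = 150×1 + 100×2 = 350; y[6] = 100×1 = 100 → [150, 500, 750, 750, 600, 350, 100]. Normalization factor = sum(kernel) = 4.

[150, 500, 750, 750, 600, 350, 100]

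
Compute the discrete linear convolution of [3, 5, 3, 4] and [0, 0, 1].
y[0] = 3×0 = 0; y[1] = 3×0 + 5×0 = 0; y[2] = 3×1 + 5×0 + 3×0 = 3; y[3] = 5×1 + 3×0 + 4×0 = 5; y[4] = 3×1 + 4×0 = 3; y[5] = 4×1 = 4

[0, 0, 3, 5, 3, 4]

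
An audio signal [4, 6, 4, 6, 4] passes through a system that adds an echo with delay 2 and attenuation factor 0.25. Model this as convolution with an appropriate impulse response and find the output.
Direct-path + delayed-attenuated-path model → impulse response h = [1, 0, 0.25] (1 at lag 0, 0.25 at lag 2). Output y[n] = x[n] + 0.25·x[n - 2] (with x[n] = 0 outside 0..4): y[0] = 4 + 0.25×0 = 4; y[1] = 6 + 0.25×0 = 6; y[2] = 4 + 0.25×4 = 5.0; y[3] = 6 + 0.25×6 = 7.5; y[4] = 4 + 0.25×4 = 5.0; y[5] = 0 + 0.25×6 = 1.5; y[6] = 0 + 0.25×4 = 1.0. So y = [4, 6, 5.0, 7.5, 5.0, 1.5, 1.0]

[4, 6, 5.0, 7.5, 5.0, 1.5, 1.0]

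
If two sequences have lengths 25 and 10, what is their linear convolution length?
Linear/full convolution length: m + n - 1 = 25 + 10 - 1 = 34

34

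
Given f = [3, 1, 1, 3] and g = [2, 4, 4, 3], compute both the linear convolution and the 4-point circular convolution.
Linear: y_lin[0] = 3×2 = 6; y_lin[1] = 3×4 + 1×2 = 14; y_lin[2] = 3×4 + 1×4 + 1×2 = 18; y_lin[3] = 3×3 + 1×4 + 1×4 + 3×2 = 23; y_lin[4] = 1×3 + 1×4 + 3×4 = 19; y_lin[5] = 1×3 + 3×4 = 15; y_lin[6] = 3×3 = 9 → [6, 14, 18, 23, 19, 15, 9]. Circular (length 4): y[0] = 3×2 + 1×3 + 1×4 + 3×4 = 25; y[1] = 3×4 + 1×2 + 1×3 + 3×4 = 29; y[2] = 3×4 + 1×4 + 1×2 + 3×3 = 27; y[3] = 3×3 + 1×4 + 1×4 + 3×2 = 23 → [25, 29, 27, 23]

Linear: [6, 14, 18, 23, 19, 15, 9], Circular: [25, 29, 27, 23]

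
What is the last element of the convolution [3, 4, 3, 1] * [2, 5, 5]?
Use y[k] = Σ_i a[i]·b[k-i] at k=5. y[5] = 1×5 = 5

5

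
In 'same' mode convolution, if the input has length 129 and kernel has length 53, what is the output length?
'Same' mode returns an output with the same length as the input: 129

129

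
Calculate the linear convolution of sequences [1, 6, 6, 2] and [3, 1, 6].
y[0] = 1×3 = 3; y[1] = 1×1 + 6×3 = 19; y[2] = 1×6 + 6×1 + 6×3 = 30; y[3] = 6×6 + 6×1 + 2×3 = 48; y[4] = 6×6 + 2×1 = 38; y[5] = 2×6 = 12

[3, 19, 30, 48, 38, 12]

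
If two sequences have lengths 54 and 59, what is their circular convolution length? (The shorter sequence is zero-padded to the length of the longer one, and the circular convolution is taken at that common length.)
Circular convolution (zero-padding the shorter input) has length max(m, n) = max(54, 59) = 59

59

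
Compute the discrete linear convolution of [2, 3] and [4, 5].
y[0] = 2×4 = 8; y[1] = 2×5 + 3×4 = 22; y[2] = 3×5 = 15

[8, 22, 15]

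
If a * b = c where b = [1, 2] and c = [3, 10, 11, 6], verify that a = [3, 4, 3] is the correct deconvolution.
Forward-compute [3, 4, 3] * [1, 2]: c[0] = 3×1 = 3; c[1] = 3×2 + 4×1 = 10; c[2] = 4×2 + 3×1 = 11; c[3] = 3×2 = 6 → [3, 10, 11, 6]. Matches given c = [3, 10, 11, 6], so verified.

Verified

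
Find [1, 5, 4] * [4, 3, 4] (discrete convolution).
y[0] = 1×4 = 4; y[1] = 1×3 + 5×4 = 23; y[2] = 1×4 + 5×3 + 4×4 = 35; y[3] = 5×4 + 4×3 = 32; y[4] = 4×4 = 16

[4, 23, 35, 32, 16]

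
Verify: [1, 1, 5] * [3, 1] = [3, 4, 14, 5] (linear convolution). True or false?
Recompute linear convolution of [1, 1, 5] and [3, 1]: y[0] = 1×3 = 3; y[1] = 1×1 + 1×3 = 4; y[2] = 1×1 + 5×3 = 16; y[3] = 5×1 = 5 → [3, 4, 16, 5]. Compare to given [3, 4, 14, 5]: they differ at index 2: given 14, correct 16, so answer: No

No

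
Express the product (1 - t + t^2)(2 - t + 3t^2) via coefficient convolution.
Ascending coefficients: a = [1, -1, 1], b = [2, -1, 3]. c[0] = 1×2 = 2; c[1] = 1×-1 + -1×2 = -3; c[2] = 1×3 + -1×-1 + 1×2 = 6; c[3] = -1×3 + 1×-1 = -4; c[4] = 1×3 = 3. Result coefficients: [2, -3, 6, -4, 3] → 2 - 3t + 6t^2 - 4t^3 + 3t^4

2 - 3t + 6t^2 - 4t^3 + 3t^4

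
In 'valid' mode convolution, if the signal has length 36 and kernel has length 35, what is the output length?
'Valid' mode counts only positions where the kernel fully overlaps the signal: m - n + 1 = 36 - 35 + 1 = 2

2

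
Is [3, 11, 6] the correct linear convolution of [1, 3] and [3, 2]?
Recompute linear convolution of [1, 3] and [3, 2]: y[0] = 1×3 = 3; y[1] = 1×2 + 3×3 = 11; y[2] = 3×2 = 6 → [3, 11, 6]. Given [3, 11, 6] matches, so answer: Yes

Yes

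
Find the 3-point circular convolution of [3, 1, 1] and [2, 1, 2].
Use y[k] = Σ_j s[j]·t[(k-j) mod 3]. y[0] = 3×2 + 1×2 + 1×1 = 9; y[1] = 3×1 + 1×2 + 1×2 = 7; y[2] = 3×2 + 1×1 + 1×2 = 9. Result: [9, 7, 9]

[9, 7, 9]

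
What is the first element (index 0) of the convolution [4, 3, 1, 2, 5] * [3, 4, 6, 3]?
Use y[k] = Σ_i a[i]·b[k-i] at k=0. y[0] = 4×3 = 12

12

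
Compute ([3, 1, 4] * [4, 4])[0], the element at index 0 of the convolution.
Use y[k] = Σ_i a[i]·b[k-i] at k=0. y[0] = 3×4 = 12

12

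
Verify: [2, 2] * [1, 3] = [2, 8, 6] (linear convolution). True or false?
Recompute linear convolution of [2, 2] and [1, 3]: y[0] = 2×1 = 2; y[1] = 2×3 + 2×1 = 8; y[2] = 2×3 = 6 → [2, 8, 6]. Given [2, 8, 6] matches, so answer: Yes

Yes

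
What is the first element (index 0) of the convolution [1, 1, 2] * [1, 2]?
Use y[k] = Σ_i a[i]·b[k-i] at k=0. y[0] = 1×1 = 1

1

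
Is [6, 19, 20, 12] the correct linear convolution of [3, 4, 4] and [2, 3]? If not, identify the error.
Recompute linear convolution of [3, 4, 4] and [2, 3]: y[0] = 3×2 = 6; y[1] = 3×3 + 4×2 = 17; y[2] = 4×3 + 4×2 = 20; y[3] = 4×3 = 12 → [6, 17, 20, 12]. Compare to given [6, 19, 20, 12]: they differ at index 1: given 19, correct 17, so answer: No

No. Error at index 1: given 19, correct 17.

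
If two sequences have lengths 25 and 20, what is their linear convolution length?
Linear/full convolution length: m + n - 1 = 25 + 20 - 1 = 44

44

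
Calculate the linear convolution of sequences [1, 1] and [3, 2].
y[0] = 1×3 = 3; y[1] = 1×2 + 1×3 = 5; y[2] = 1×2 = 2

[3, 5, 2]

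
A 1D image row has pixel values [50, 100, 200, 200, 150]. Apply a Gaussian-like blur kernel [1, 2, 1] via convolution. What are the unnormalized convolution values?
Convolve image row [50, 100, 200, 200, 150] with kernel [1, 2, 1]: y[0] = 50×1 = 50; y[1] = 50×2 + 100×1 = 200; y[2] = 50×1 + 100×2 + 200×1 = 450; y[3] = 100×1 + 200×2 + 200×1 = 700; y[4] = 200×1 + 200×2 + 150×1 = 750; y[5] = 200×1 + 150×2 = 500; y[6] = 150×1 = 150 → [50, 200, 450, 700, 750, 500, 150]. Normalization factor = sum(kernel) = 4.

[50, 200, 450, 700, 750, 500, 150]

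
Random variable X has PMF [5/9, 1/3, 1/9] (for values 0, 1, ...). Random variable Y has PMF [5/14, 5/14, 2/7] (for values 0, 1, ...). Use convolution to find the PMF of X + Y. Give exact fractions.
P(X+Y=k) = Σ_i P(X=i)·P(Y=k-i) — a convolution of [5/9, 1/3, 1/9] and [5/14, 5/14, 2/7]. P(X+Y=0) = (5/9)×(5/14) = 25/126; P(X+Y=1) = (5/9)×(5/14) + (1/3)×(5/14) = 25/126 + 5/42 = 20/63; P(X+Y=2) = (5/9)×(2/7) + (1/3)×(5/14) + (1/9)×(5/14) = 10/63 + 5/42 + 5/126 = 20/63; P(X+Y=3) = (1/3)×(2/7) + (1/9)×(5/14) = 2/21 + 5/126 = 17/126; P(X+Y=4) = (1/9)×(2/7) = 2/63. PMF: [25/126, 20/63, 20/63, 17/126, 2/63] (sums to 1 ✓)

[25/126, 20/63, 20/63, 17/126, 2/63]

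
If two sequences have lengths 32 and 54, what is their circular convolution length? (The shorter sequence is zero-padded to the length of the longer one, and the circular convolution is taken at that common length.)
Circular convolution (zero-padding the shorter input) has length max(m, n) = max(32, 54) = 54

54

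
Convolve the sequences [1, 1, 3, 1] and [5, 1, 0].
y[0] = 1×5 = 5; y[1] = 1×1 + 1×5 = 6; y[2] = 1×0 + 1×1 + 3×5 = 16; y[3] = 1×0 + 3×1 + 1×5 = 8; y[4] = 3×0 + 1×1 = 1; y[5] = 1×0 = 0

[5, 6, 16, 8, 1, 0]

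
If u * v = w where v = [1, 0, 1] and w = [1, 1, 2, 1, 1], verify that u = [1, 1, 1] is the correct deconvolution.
Forward-compute [1, 1, 1] * [1, 0, 1]: w[0] = 1×1 = 1; w[1] = 1×0 + 1×1 = 1; w[2] = 1×1 + 1×0 + 1×1 = 2; w[3] = 1×1 + 1×0 = 1; w[4] = 1×1 = 1 → [1, 1, 2, 1, 1]. Matches given w = [1, 1, 2, 1, 1], so verified.

Verified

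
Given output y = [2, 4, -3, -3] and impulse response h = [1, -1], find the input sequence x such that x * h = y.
Deconvolve y=[2, 4, -3, -3] by h=[1, -1]. Since h[0]=1, solve forward: x[0] = y[0] / 1 = 2; x[1] = (y[1] - 2×-1) / 1 = 6; x[2] = (y[2] - 6×-1) / 1 = 3. So x = [2, 6, 3]. Check by forward convolution: y[0] = 2×1 = 2; y[1] = 2×-1 + 6×1 = 4; y[2] = 6×-1 + 3×1 = -3; y[3] = 3×-1 = -3

[2, 6, 3]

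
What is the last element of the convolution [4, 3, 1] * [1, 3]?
Use y[k] = Σ_i a[i]·b[k-i] at k=3. y[3] = 1×3 = 3

3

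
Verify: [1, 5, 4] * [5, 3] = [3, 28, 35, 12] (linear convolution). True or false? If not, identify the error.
Recompute linear convolution of [1, 5, 4] and [5, 3]: y[0] = 1×5 = 5; y[1] = 1×3 + 5×5 = 28; y[2] = 5×3 + 4×5 = 35; y[3] = 4×3 = 12 → [5, 28, 35, 12]. Compare to given [3, 28, 35, 12]: they differ at index 0: given 3, correct 5, so answer: No

No. Error at index 0: given 3, correct 5.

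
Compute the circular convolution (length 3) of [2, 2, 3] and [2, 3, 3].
Use y[k] = Σ_j s[j]·t[(k-j) mod 3]. y[0] = 2×2 + 2×3 + 3×3 = 19; y[1] = 2×3 + 2×2 + 3×3 = 19; y[2] = 2×3 + 2×3 + 3×2 = 18. Result: [19, 19, 18]

[19, 19, 18]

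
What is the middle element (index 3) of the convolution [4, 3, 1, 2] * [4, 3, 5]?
Use y[k] = Σ_i a[i]·b[k-i] at k=3. y[3] = 3×5 + 1×3 + 2×4 = 26

26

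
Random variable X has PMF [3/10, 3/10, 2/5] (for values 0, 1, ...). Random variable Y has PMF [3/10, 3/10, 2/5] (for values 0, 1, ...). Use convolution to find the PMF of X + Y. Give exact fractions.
P(X+Y=k) = Σ_i P(X=i)·P(Y=k-i) — a convolution of [3/10, 3/10, 2/5] and [3/10, 3/10, 2/5]. P(X+Y=0) = (3/10)×(3/10) = 9/100; P(X+Y=1) = (3/10)×(3/10) + (3/10)×(3/10) = 9/100 + 9/100 = 9/50; P(X+Y=2) = (3/10)×(2/5) + (3/10)×(3/10) + (2/5)×(3/10) = 3/25 + 9/100 + 3/25 = 33/100; P(X+Y=3) = (3/10)×(2/5) + (2/5)×(3/10) = 3/25 + 3/25 = 6/25; P(X+Y=4) = (2/5)×(2/5) = 4/25. PMF: [9/100, 9/50, 33/100, 6/25, 4/25] (sums to 1 ✓)

[9/100, 9/50, 33/100, 6/25, 4/25]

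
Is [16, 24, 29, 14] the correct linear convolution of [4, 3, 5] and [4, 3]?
Recompute linear convolution of [4, 3, 5] and [4, 3]: y[0] = 4×4 = 16; y[1] = 4×3 + 3×4 = 24; y[2] = 3×3 + 5×4 = 29; y[3] = 5×3 = 15 → [16, 24, 29, 15]. Compare to given [16, 24, 29, 14]: they differ at index 3: given 14, correct 15, so answer: No

No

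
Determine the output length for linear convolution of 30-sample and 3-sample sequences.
Linear/full convolution length: m + n - 1 = 30 + 3 - 1 = 32

32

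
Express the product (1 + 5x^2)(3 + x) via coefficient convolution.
Ascending coefficients: a = [1, 0, 5], b = [3, 1]. c[0] = 1×3 = 3; c[1] = 1×1 + 0×3 = 1; c[2] = 0×1 + 5×3 = 15; c[3] = 5×1 = 5. Result coefficients: [3, 1, 15, 5] → 3 + x + 15x^2 + 5x^3

3 + x + 15x^2 + 5x^3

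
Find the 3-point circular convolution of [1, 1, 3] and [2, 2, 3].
Use y[k] = Σ_j x[j]·h[(k-j) mod 3]. y[0] = 1×2 + 1×3 + 3×2 = 11; y[1] = 1×2 + 1×2 + 3×3 = 13; y[2] = 1×3 + 1×2 + 3×2 = 11. Result: [11, 13, 11]

[11, 13, 11]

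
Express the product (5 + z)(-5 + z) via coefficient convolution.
Ascending coefficients: a = [5, 1], b = [-5, 1]. c[0] = 5×-5 = -25; c[1] = 5×1 + 1×-5 = 0; c[2] = 1×1 = 1. Result coefficients: [-25, 0, 1] → -25 + z^2

-25 + z^2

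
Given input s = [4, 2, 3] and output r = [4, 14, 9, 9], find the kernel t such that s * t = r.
Output length 4 = len(s) + len(t) - 1 ⇒ len(t) = 2. Solve t forward using t[k] = (r[k] - Σ_{i≥1} s[i]·t[k-i]) / s[0]: t[0] = r[0] / s[0] = 4 / 4 = 1; t[1] = (r[1] - 2×1) / s[0] = (14 - 2×1) / 4 = 3. So t = [1, 3]. Forward-check [4, 2, 3] * [1, 3]: r[0] = 4×1 = 4; r[1] = 4×3 + 2×1 = 14; r[2] = 2×3 + 3×1 = 9; r[3] = 3×3 = 9 → [4, 14, 9, 9] ✓

[1, 3]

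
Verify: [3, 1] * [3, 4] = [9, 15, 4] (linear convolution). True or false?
Recompute linear convolution of [3, 1] and [3, 4]: y[0] = 3×3 = 9; y[1] = 3×4 + 1×3 = 15; y[2] = 1×4 = 4 → [9, 15, 4]. Given [9, 15, 4] matches, so answer: Yes

Yes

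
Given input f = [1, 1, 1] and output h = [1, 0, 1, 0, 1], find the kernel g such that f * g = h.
Output length 5 = len(f) + len(g) - 1 ⇒ len(g) = 3. Solve g forward using g[k] = (h[k] - Σ_{i≥1} f[i]·g[k-i]) / f[0]: g[0] = h[0] / f[0] = 1 / 1 = 1; g[1] = (h[1] - 1×1) / f[0] = (0 - 1×1) / 1 = -1; g[2] = (h[2] - 1×-1 - 1×1) / f[0] = (1 - 1×-1 - 1×1) / 1 = 1. So g = [1, -1, 1]. Forward-check [1, 1, 1] * [1, -1, 1]: h[0] = 1×1 = 1; h[1] = 1×-1 + 1×1 = 0; h[2] = 1×1 + 1×-1 + 1×1 = 1; h[3] = 1×1 + 1×-1 = 0; h[4] = 1×1 = 1 → [1, 0, 1, 0, 1] ✓

[1, -1, 1]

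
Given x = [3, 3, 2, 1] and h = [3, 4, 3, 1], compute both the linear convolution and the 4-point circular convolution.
Linear: y_lin[0] = 3×3 = 9; y_lin[1] = 3×4 + 3×3 = 21; y_lin[2] = 3×3 + 3×4 + 2×3 = 27; y_lin[3] = 3×1 + 3×3 + 2×4 + 1×3 = 23; y_lin[4] = 3×1 + 2×3 + 1×4 = 13; y_lin[5] = 2×1 + 1×3 = 5; y_lin[6] = 1×1 = 1 → [9, 21, 27, 23, 13, 5, 1]. Circular (length 4): y[0] = 3×3 + 3×1 + 2×3 + 1×4 = 22; y[1] = 3×4 + 3×3 + 2×1 + 1×3 = 26; y[2] = 3×3 + 3×4 + 2×3 + 1×1 = 28; y[3] = 3×1 + 3×3 + 2×4 + 1×3 = 23 → [22, 26, 28, 23]

Linear: [9, 21, 27, 23, 13, 5, 1], Circular: [22, 26, 28, 23]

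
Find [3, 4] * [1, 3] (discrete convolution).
y[0] = 3×1 = 3; y[1] = 3×3 + 4×1 = 13; y[2] = 4×3 = 12

[3, 13, 12]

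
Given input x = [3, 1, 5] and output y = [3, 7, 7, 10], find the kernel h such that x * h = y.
Output length 4 = len(x) + len(h) - 1 ⇒ len(h) = 2. Solve h forward using h[k] = (y[k] - Σ_{i≥1} x[i]·h[k-i]) / x[0]: h[0] = y[0] / x[0] = 3 / 3 = 1; h[1] = (y[1] - 1×1) / x[0] = (7 - 1×1) / 3 = 2. So h = [1, 2]. Forward-check [3, 1, 5] * [1, 2]: y[0] = 3×1 = 3; y[1] = 3×2 + 1×1 = 7; y[2] = 1×2 + 5×1 = 7; y[3] = 5×2 = 10 → [3, 7, 7, 10] ✓

[1, 2]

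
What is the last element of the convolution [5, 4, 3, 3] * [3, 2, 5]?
Use y[k] = Σ_i a[i]·b[k-i] at k=5. y[5] = 3×5 = 15

15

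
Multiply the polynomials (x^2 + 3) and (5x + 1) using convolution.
Ascending coefficients: a = [3, 0, 1], b = [1, 5]. c[0] = 3×1 = 3; c[1] = 3×5 + 0×1 = 15; c[2] = 0×5 + 1×1 = 1; c[3] = 1×5 = 5. Result coefficients: [3, 15, 1, 5] → 5x^3 + x^2 + 15x + 3

5x^3 + x^2 + 15x + 3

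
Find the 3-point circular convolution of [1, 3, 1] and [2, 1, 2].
Use y[k] = Σ_j f[j]·g[(k-j) mod 3]. y[0] = 1×2 + 3×2 + 1×1 = 9; y[1] = 1×1 + 3×2 + 1×2 = 9; y[2] = 1×2 + 3×1 + 1×2 = 7. Result: [9, 9, 7]

[9, 9, 7]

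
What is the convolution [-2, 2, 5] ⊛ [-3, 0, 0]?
y[0] = -2×-3 = 6; y[1] = -2×0 + 2×-3 = -6; y[2] = -2×0 + 2×0 + 5×-3 = -15; y[3] = 2×0 + 5×0 = 0; y[4] = 5×0 = 0

[6, -6, -15, 0, 0]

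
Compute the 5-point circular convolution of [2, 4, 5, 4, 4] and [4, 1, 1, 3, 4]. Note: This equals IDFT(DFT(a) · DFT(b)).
Either evaluate y[k] = Σ_j a[j]·b[(k-j) mod 5] directly, or use IDFT(DFT(a) · DFT(b)). y[0] = 2×4 + 4×4 + 5×3 + 4×1 + 4×1 = 47; y[1] = 2×1 + 4×4 + 5×4 + 4×3 + 4×1 = 54; y[2] = 2×1 + 4×1 + 5×4 + 4×4 + 4×3 = 54; y[3] = 2×3 + 4×1 + 5×1 + 4×4 + 4×4 = 47; y[4] = 2×4 + 4×3 + 5×1 + 4×1 + 4×4 = 45. Result: [47, 54, 54, 47, 45]

[47, 54, 54, 47, 45]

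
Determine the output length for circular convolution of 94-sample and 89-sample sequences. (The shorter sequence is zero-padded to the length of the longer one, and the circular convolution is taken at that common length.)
Circular convolution (zero-padding the shorter input) has length max(m, n) = max(94, 89) = 94

94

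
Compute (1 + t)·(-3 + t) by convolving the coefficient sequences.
Ascending coefficients: a = [1, 1], b = [-3, 1]. c[0] = 1×-3 = -3; c[1] = 1×1 + 1×-3 = -2; c[2] = 1×1 = 1. Result coefficients: [-3, -2, 1] → -3 - 2t + t^2

-3 - 2t + t^2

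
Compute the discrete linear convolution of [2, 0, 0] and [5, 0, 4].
y[0] = 2×5 = 10; y[1] = 2×0 + 0×5 = 0; y[2] = 2×4 + 0×0 + 0×5 = 8; y[3] = 0×4 + 0×0 = 0; y[4] = 0×4 = 0

[10, 0, 8, 0, 0]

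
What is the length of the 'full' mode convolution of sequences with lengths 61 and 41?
Linear/full convolution length: m + n - 1 = 61 + 41 - 1 = 101

101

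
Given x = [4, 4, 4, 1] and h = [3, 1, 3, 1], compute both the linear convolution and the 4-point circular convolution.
Linear: y_lin[0] = 4×3 = 12; y_lin[1] = 4×1 + 4×3 = 16; y_lin[2] = 4×3 + 4×1 + 4×3 = 28; y_lin[3] = 4×1 + 4×3 + 4×1 + 1×3 = 23; y_lin[4] = 4×1 + 4×3 + 1×1 = 17; y_lin[5] = 4×1 + 1×3 = 7; y_lin[6] = 1×1 = 1 → [12, 16, 28, 23, 17, 7, 1]. Circular (length 4): y[0] = 4×3 + 4×1 + 4×3 + 1×1 = 29; y[1] = 4×1 + 4×3 + 4×1 + 1×3 = 23; y[2] = 4×3 + 4×1 + 4×3 + 1×1 = 29; y[3] = 4×1 + 4×3 + 4×1 + 1×3 = 23 → [29, 23, 29, 23]

Linear: [12, 16, 28, 23, 17, 7, 1], Circular: [29, 23, 29, 23]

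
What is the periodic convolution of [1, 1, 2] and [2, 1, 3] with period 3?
Use y[k] = Σ_j a[j]·b[(k-j) mod 3]. y[0] = 1×2 + 1×3 + 2×1 = 7; y[1] = 1×1 + 1×2 + 2×3 = 9; y[2] = 1×3 + 1×1 + 2×2 = 8. Result: [7, 9, 8]

[7, 9, 8]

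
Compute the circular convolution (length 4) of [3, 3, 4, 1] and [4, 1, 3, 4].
Use y[k] = Σ_j u[j]·v[(k-j) mod 4]. y[0] = 3×4 + 3×4 + 4×3 + 1×1 = 37; y[1] = 3×1 + 3×4 + 4×4 + 1×3 = 34; y[2] = 3×3 + 3×1 + 4×4 + 1×4 = 32; y[3] = 3×4 + 3×3 + 4×1 + 1×4 = 29. Result: [37, 34, 32, 29]

[37, 34, 32, 29]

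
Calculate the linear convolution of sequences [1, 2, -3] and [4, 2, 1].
y[0] = 1×4 = 4; y[1] = 1×2 + 2×4 = 10; y[2] = 1×1 + 2×2 + -3×4 = -7; y[3] = 2×1 + -3×2 = -4; y[4] = -3×1 = -3

[4, 10, -7, -4, -3]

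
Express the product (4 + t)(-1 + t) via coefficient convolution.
Ascending coefficients: a = [4, 1], b = [-1, 1]. c[0] = 4×-1 = -4; c[1] = 4×1 + 1×-1 = 3; c[2] = 1×1 = 1. Result coefficients: [-4, 3, 1] → -4 + 3t + t^2

-4 + 3t + t^2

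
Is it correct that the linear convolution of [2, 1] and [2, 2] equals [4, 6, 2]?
Recompute linear convolution of [2, 1] and [2, 2]: y[0] = 2×2 = 4; y[1] = 2×2 + 1×2 = 6; y[2] = 1×2 = 2 → [4, 6, 2]. Given [4, 6, 2] matches, so answer: Yes

Yes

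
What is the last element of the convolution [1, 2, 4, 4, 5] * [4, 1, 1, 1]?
Use y[k] = Σ_i a[i]·b[k-i] at k=7. y[7] = 5×1 = 5

5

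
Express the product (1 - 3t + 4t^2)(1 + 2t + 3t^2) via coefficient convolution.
Ascending coefficients: a = [1, -3, 4], b = [1, 2, 3]. c[0] = 1×1 = 1; c[1] = 1×2 + -3×1 = -1; c[2] = 1×3 + -3×2 + 4×1 = 1; c[3] = -3×3 + 4×2 = -1; c[4] = 4×3 = 12. Result coefficients: [1, -1, 1, -1, 12] → 1 - t + t^2 - t^3 + 12t^4

1 - t + t^2 - t^3 + 12t^4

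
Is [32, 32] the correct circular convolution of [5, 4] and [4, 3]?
Recompute circular convolution of [5, 4] and [4, 3]: y[0] = 5×4 + 4×3 = 32; y[1] = 5×3 + 4×4 = 31 → [32, 31]. Compare to given [32, 32]: they differ at index 1: given 32, correct 31, so answer: No

No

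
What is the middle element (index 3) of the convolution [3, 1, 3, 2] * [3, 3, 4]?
Use y[k] = Σ_i a[i]·b[k-i] at k=3. y[3] = 1×4 + 3×3 + 2×3 = 19

19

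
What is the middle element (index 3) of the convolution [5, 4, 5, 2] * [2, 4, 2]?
Use y[k] = Σ_i a[i]·b[k-i] at k=3. y[3] = 4×2 + 5×4 + 2×2 = 32

32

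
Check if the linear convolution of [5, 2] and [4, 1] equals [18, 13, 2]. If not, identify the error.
Recompute linear convolution of [5, 2] and [4, 1]: y[0] = 5×4 = 20; y[1] = 5×1 + 2×4 = 13; y[2] = 2×1 = 2 → [20, 13, 2]. Compare to given [18, 13, 2]: they differ at index 0: given 18, correct 20, so answer: No

No. Error at index 0: given 18, correct 20.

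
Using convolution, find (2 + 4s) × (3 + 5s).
Ascending coefficients: a = [2, 4], b = [3, 5]. c[0] = 2×3 = 6; c[1] = 2×5 + 4×3 = 22; c[2] = 4×5 = 20. Result coefficients: [6, 22, 20] → 6 + 22s + 20s^2

6 + 22s + 20s^2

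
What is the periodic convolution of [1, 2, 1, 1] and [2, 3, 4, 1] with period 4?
Use y[k] = Σ_j s[j]·t[(k-j) mod 4]. y[0] = 1×2 + 2×1 + 1×4 + 1×3 = 11; y[1] = 1×3 + 2×2 + 1×1 + 1×4 = 12; y[2] = 1×4 + 2×3 + 1×2 + 1×1 = 13; y[3] = 1×1 + 2×4 + 1×3 + 1×2 = 14. Result: [11, 12, 13, 14]

[11, 12, 13, 14]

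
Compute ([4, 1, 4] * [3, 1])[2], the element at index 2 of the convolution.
Use y[k] = Σ_i a[i]·b[k-i] at k=2. y[2] = 1×1 + 4×3 = 13

13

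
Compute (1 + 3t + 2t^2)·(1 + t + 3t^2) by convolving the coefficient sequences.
Ascending coefficients: a = [1, 3, 2], b = [1, 1, 3]. c[0] = 1×1 = 1; c[1] = 1×1 + 3×1 = 4; c[2] = 1×3 + 3×1 + 2×1 = 8; c[3] = 3×3 + 2×1 = 11; c[4] = 2×3 = 6. Result coefficients: [1, 4, 8, 11, 6] → 1 + 4t + 8t^2 + 11t^3 + 6t^4

1 + 4t + 8t^2 + 11t^3 + 6t^4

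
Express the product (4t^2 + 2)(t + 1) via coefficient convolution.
Ascending coefficients: a = [2, 0, 4], b = [1, 1]. c[0] = 2×1 = 2; c[1] = 2×1 + 0×1 = 2; c[2] = 0×1 + 4×1 = 4; c[3] = 4×1 = 4. Result coefficients: [2, 2, 4, 4] → 4t^3 + 4t^2 + 2t + 2

4t^3 + 4t^2 + 2t + 2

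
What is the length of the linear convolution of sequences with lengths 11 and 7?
Linear/full convolution length: m + n - 1 = 11 + 7 - 1 = 17

17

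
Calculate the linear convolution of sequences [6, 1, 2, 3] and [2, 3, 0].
y[0] = 6×2 = 12; y[1] = 6×3 + 1×2 = 20; y[2] = 6×0 + 1×3 + 2×2 = 7; y[3] = 1×0 + 2×3 + 3×2 = 12; y[4] = 2×0 + 3×3 = 9; y[5] = 3×0 = 0

[12, 20, 7, 12, 9, 0]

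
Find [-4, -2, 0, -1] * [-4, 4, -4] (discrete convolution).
y[0] = -4×-4 = 16; y[1] = -4×4 + -2×-4 = -8; y[2] = -4×-4 + -2×4 + 0×-4 = 8; y[3] = -2×-4 + 0×4 + -1×-4 = 12; y[4] = 0×-4 + -1×4 = -4; y[5] = -1×-4 = 4

[16, -8, 8, 12, -4, 4]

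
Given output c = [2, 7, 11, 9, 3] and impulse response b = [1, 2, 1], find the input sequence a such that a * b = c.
Deconvolve c=[2, 7, 11, 9, 3] by b=[1, 2, 1]. Since b[0]=1, solve forward: a[0] = c[0] / 1 = 2; a[1] = (c[1] - 2×2) / 1 = 3; a[2] = (c[2] - 3×2 - 2×1) / 1 = 3. So a = [2, 3, 3]. Check by forward convolution: c[0] = 2×1 = 2; c[1] = 2×2 + 3×1 = 7; c[2] = 2×1 + 3×2 + 3×1 = 11; c[3] = 3×1 + 3×2 = 9; c[4] = 3×1 = 3

[2, 3, 3]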